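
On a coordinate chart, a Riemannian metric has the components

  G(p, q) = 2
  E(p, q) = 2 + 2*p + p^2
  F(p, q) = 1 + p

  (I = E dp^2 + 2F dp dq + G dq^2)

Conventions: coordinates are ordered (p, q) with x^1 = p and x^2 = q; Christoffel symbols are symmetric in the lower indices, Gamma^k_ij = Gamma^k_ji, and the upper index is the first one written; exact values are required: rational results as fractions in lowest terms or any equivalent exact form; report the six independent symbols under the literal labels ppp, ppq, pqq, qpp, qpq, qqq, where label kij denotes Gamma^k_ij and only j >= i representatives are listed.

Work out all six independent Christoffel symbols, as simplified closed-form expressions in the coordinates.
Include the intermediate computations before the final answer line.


E = 2 + 2*p + p^2; F = 1 + p; G = 2
Gamma^k_ij = (1/2) g^{kl} (d_i g_jl + d_j g_il - d_l g_ij), with g^inv = (1/(EG-F^2)) [[G, -F], [-F, E]]
first partials: E_p = 2 + 2*p, E_q = 0, F_p = 1, F_q = 0, G_p = 0, G_q = 0
D = EG - F^2 = 3 + 2*p + p^2
expanded: Gamma^p_pp = (G E_p - 2F F_p + F E_q)/(2D), Gamma^p_pq = (G E_q - F G_p)/(2D), Gamma^p_qq = (2G F_q - G G_p - F G_q)/(2D), Gamma^q_pp = (2E F_p - E E_q - F E_p)/(2D), Gamma^q_pq = (E G_p - F E_q)/(2D), Gamma^q_qq = (E G_q - 2F F_q + F G_p)/(2D); substitute and cancel common factors

Answer: Gamma_ppp = (p + 1)/(p^2 + 2*p + 3), Gamma_ppq = 0, Gamma_pqq = 0, Gamma_qpp = 1/(p^2 + 2*p + 3), Gamma_qpq = 0, Gamma_qqq = 0


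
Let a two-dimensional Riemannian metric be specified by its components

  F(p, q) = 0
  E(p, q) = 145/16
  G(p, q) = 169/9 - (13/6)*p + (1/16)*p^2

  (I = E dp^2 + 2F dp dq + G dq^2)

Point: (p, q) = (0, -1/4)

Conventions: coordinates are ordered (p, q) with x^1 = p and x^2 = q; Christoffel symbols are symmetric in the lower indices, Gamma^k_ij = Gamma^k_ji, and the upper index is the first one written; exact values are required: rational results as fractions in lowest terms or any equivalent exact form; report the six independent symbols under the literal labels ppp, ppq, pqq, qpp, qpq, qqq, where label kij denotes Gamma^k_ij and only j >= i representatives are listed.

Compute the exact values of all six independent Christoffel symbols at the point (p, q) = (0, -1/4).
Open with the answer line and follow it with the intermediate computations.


Answer: Gamma_ppp = 0, Gamma_ppq = 0, Gamma_pqq = 52/435, Gamma_qpp = 0, Gamma_qpq = -3/52, Gamma_qqq = 0

E = 145/16, F = 0, G = 169/9 at the point
E_p = 0, E_q = 0, F_p = 0, F_q = 0, G_p = -13/6, G_q = 0
EG - F^2 = 24505/144;  g^inv = (144/24505) * [[169/9, 0], [0, 145/16]]
first-kind symbols [ij,l] = (1/2)(d_i g_jl + d_j g_il - d_l g_ij): [pp,p] = E_p/2 = 0, [pp,q] = F_p - E_q/2 = 0, [pq,p] = E_q/2 = 0, [pq,q] = G_p/2 = -13/12, [qq,p] = F_q - G_p/2 = 13/12, [qq,q] = G_q/2 = 0
Gamma^p_ij = (G*[ij,p] - F*[ij,q])/(EG - F^2), Gamma^q_ij = (E*[ij,q] - F*[ij,p])/(EG - F^2)


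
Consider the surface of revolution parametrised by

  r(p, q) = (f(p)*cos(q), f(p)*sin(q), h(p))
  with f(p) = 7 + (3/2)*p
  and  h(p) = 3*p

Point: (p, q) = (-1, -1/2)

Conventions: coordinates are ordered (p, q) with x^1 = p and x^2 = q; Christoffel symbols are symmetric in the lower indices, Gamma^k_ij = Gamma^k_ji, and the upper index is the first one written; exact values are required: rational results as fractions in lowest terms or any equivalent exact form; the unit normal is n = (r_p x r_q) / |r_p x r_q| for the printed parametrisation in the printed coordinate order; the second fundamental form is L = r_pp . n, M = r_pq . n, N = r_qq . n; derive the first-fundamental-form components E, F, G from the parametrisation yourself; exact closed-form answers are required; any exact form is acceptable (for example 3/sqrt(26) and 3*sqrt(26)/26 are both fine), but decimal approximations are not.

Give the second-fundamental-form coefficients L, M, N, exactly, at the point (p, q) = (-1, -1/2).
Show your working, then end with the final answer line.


f = 11/2, f' = 3/2, f'' = 0, h' = 3, h'' = 0
E = 45/4, F = 0, G = 121/4; answer radicand W^2 = 45/4
unnormalised second-form numerators: l = 0, m = 0, n = 33/2; L = l/sqrt(45/4), and similarly M = m/sqrt(W^2), N = n/sqrt(W^2)

Answer: L = 0, M = 0, N = 11*sqrt(5)/5


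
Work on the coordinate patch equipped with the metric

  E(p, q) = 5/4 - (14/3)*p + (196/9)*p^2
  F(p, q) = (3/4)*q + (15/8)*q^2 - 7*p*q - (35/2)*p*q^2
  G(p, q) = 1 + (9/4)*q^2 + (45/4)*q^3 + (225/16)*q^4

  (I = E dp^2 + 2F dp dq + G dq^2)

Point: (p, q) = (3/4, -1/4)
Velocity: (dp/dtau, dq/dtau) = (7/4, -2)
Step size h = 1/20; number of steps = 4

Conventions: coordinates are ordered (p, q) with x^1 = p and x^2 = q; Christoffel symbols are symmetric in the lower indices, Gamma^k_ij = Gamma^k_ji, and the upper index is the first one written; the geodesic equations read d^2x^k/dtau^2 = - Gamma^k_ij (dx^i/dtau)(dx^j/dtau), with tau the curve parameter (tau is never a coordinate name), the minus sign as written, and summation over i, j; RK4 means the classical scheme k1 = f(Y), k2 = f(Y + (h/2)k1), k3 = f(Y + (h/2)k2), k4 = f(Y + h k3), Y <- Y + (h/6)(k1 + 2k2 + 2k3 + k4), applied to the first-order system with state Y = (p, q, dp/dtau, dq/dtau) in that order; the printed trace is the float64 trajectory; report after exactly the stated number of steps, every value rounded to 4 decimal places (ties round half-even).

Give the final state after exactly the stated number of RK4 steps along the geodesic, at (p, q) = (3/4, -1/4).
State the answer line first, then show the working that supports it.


Answer: p = 1.0163, q = -0.6502, dp/dtau = 0.9395, dq/dtau = -1.9770

f(Y) = (dp/dtau, dq/dtau, -Gamma^p_ij Y'^i Y'^j, -Gamma^q_ij Y'^i Y'^j) with the Gammas evaluated at the stage position; h = 0.050000; intermediate values shown to 6 dp
step 0: p = 0.7500, q = -0.2500, dp/dtau = 1.7500, dq/dtau = -2.0000
step 1:
  k1: at (p, q) = (0.750000, -0.250000), (dp/dtau, dq/dtau) = (1.750000, -2.000000); Gamma_ppp = 1.397237, Gamma_ppq = 0.000000, Gamma_pqq = 0.112278, Gamma_qpp = 0.065495, Gamma_qpq = 0.000000, Gamma_qqq = 0.005263; k1 = (1.750000, -2.000000, -4.728150, -0.221632)
  k2: at (p, q) = (0.793750, -0.300000), (dp/dtau, dq/dtau) = (1.631796, -2.005541); Gamma_ppp = 1.325678, Gamma_ppq = 0.000000, Gamma_pqq = 0.213055, Gamma_qpp = 0.046545, Gamma_qpq = 0.000000, Gamma_qqq = 0.007480; k2 = (1.631796, -2.005541, -4.386912, -0.154027)
  k3: at (p, q) = (0.790795, -0.300139), (dp/dtau, dq/dtau) = (1.640327, -2.003851); Gamma_ppp = 1.330377, Gamma_ppq = 0.000000, Gamma_pqq = 0.214107, Gamma_qpp = 0.046869, Gamma_qpq = 0.000000, Gamma_qqq = 0.007543; k3 = (1.640327, -2.003851, -4.439337, -0.156397)
  k4: at (p, q) = (0.832016, -0.350193), (dp/dtau, dq/dtau) = (1.528033, -2.007820); Gamma_ppp = 1.268245, Gamma_ppq = 0.000000, Gamma_pqq = 0.306130, Gamma_qpp = 0.024523, Gamma_qpq = 0.000000, Gamma_qqq = 0.005919; k4 = (1.528033, -2.007820, -4.195321, -0.081120)
  Y <- Y + (h/6)(k1 + 2k2 + 2k3 + k4): p = 0.8319, q = -0.3502, dp/dtau = 1.5285, dq/dtau = -2.0077
step 2:
  k1: at (p, q) = (0.831852, -0.350222), (dp/dtau, dq/dtau) = (1.528534, -2.007697); Gamma_ppp = 1.268486, Gamma_ppq = 0.000000, Gamma_pqq = 0.306248, Gamma_qpp = 0.024521, Gamma_qpq = 0.000000, Gamma_qqq = 0.005920; k1 = (1.528534, -2.007697, -4.198147, -0.081152)
  k2: at (p, q) = (0.870066, -0.400414), (dp/dtau, dq/dtau) = (1.423580, -2.009725); Gamma_ppp = 1.214904, Gamma_ppq = 0.000000, Gamma_pqq = 0.391313, Gamma_qpp = -0.000212, Gamma_qpq = 0.000000, Gamma_qqq = -0.000068; k2 = (1.423580, -2.009725, -4.042613, 0.000706)
  k3: at (p, q) = (0.867442, -0.400465), (dp/dtau, dq/dtau) = (1.427468, -2.007679); Gamma_ppp = 1.218481, Gamma_ppq = 0.000000, Gamma_pqq = 0.392565, Gamma_qpp = -0.000240, Gamma_qpq = 0.000000, Gamma_qqq = -0.000077; k3 = (1.427468, -2.007679, -4.065197, 0.000800)
  k4: at (p, q) = (0.903226, -0.450606), (dp/dtau, dq/dtau) = (1.325274, -2.007657); Gamma_ppp = 1.170707, Gamma_ppq = 0.000000, Gamma_pqq = 0.471513, Gamma_qpp = -0.026947, Gamma_qpq = 0.000000, Gamma_qqq = -0.010853; k4 = (1.325274, -2.007657, -3.956690, 0.091074)
  Y <- Y + (h/6)(k1 + 2k2 + 2k3 + k4): p = 0.9032, q = -0.4506, dp/dtau = 1.3254, dq/dtau = -2.0076
step 3:
  k1: at (p, q) = (0.903152, -0.450640), (dp/dtau, dq/dtau) = (1.325446, -2.007589); Gamma_ppp = 1.170800, Gamma_ppq = 0.000000, Gamma_pqq = 0.471614, Gamma_qpp = -0.026972, Gamma_qpq = 0.000000, Gamma_qqq = -0.010865; k1 = (1.325446, -2.007589, -3.957672, 0.091173)
  k2: at (p, q) = (0.936288, -0.500829), (dp/dtau, dq/dtau) = (1.226505, -2.005310); Gamma_ppp = 1.128017, Gamma_ppq = 0.000000, Gamma_pqq = 0.545369, Gamma_qpp = -0.055206, Gamma_qpq = 0.000000, Gamma_qqq = -0.026691; k2 = (1.226505, -2.005310, -3.889967, 0.190378)
  k3: at (p, q) = (0.933814, -0.500772), (dp/dtau, dq/dtau) = (1.228197, -2.002829); Gamma_ppp = 1.130957, Gamma_ppq = 0.000000, Gamma_pqq = 0.546687, Gamma_qpp = -0.055478, Gamma_qpq = 0.000000, Gamma_qqq = -0.026817; k3 = (1.228197, -2.002829, -3.898953, 0.191259)
  k4: at (p, q) = (0.964561, -0.550781), (dp/dtau, dq/dtau) = (1.130499, -1.998026); Gamma_ppp = 1.091504, Gamma_ppq = 0.000000, Gamma_pqq = 0.615342, Gamma_qpp = -0.084954, Gamma_qpq = 0.000000, Gamma_qqq = -0.047893; k4 = (1.130499, -1.998026, -3.851482, 0.299768)
  Y <- Y + (h/6)(k1 + 2k2 + 2k3 + k4): p = 0.9645, q = -0.5508, dp/dtau = 1.1306, dq/dtau = -1.9980
step 4:
  k1: at (p, q) = (0.964529, -0.550822), (dp/dtau, dq/dtau) = (1.130555, -1.997970); Gamma_ppp = 1.091535, Gamma_ppq = 0.000000, Gamma_pqq = 0.615431, Gamma_qpp = -0.084989, Gamma_qpq = 0.000000, Gamma_qqq = -0.047919; k1 = (1.130555, -1.997970, -3.851881, 0.299914)
  k2: at (p, q) = (0.992793, -0.600771), (dp/dtau, dq/dtau) = (1.034258, -1.990473); Gamma_ppp = 1.054736, Gamma_ppq = 0.000000, Gamma_pqq = 0.679352, Gamma_qpp = -0.115430, Gamma_qpq = 0.000000, Gamma_qqq = -0.074348; k2 = (1.034258, -1.990473, -3.819819, 0.418038)
  k3: at (p, q) = (0.990386, -0.600584), (dp/dtau, dq/dtau) = (1.035059, -1.987519); Gamma_ppp = 1.057260, Gamma_ppq = 0.000000, Gamma_pqq = 0.680659, Gamma_qpp = -0.115877, Gamma_qpq = 0.000000, Gamma_qqq = -0.074601; k3 = (1.035059, -1.987519, -3.821456, 0.418835)
  k4: at (p, q) = (1.016282, -0.650198), (dp/dtau, dq/dtau) = (0.939482, -1.977029); Gamma_ppp = 1.022031, Gamma_ppq = 0.000000, Gamma_pqq = 0.739473, Gamma_qpp = -0.146956, Gamma_qpq = 0.000000, Gamma_qqq = -0.106328; k4 = (0.939482, -1.977029, -3.792408, 0.545304)
  Y <- Y + (h/6)(k1 + 2k2 + 2k3 + k4): p = 1.0163, q = -0.6502, dp/dtau = 0.9395, dq/dtau = -1.9770


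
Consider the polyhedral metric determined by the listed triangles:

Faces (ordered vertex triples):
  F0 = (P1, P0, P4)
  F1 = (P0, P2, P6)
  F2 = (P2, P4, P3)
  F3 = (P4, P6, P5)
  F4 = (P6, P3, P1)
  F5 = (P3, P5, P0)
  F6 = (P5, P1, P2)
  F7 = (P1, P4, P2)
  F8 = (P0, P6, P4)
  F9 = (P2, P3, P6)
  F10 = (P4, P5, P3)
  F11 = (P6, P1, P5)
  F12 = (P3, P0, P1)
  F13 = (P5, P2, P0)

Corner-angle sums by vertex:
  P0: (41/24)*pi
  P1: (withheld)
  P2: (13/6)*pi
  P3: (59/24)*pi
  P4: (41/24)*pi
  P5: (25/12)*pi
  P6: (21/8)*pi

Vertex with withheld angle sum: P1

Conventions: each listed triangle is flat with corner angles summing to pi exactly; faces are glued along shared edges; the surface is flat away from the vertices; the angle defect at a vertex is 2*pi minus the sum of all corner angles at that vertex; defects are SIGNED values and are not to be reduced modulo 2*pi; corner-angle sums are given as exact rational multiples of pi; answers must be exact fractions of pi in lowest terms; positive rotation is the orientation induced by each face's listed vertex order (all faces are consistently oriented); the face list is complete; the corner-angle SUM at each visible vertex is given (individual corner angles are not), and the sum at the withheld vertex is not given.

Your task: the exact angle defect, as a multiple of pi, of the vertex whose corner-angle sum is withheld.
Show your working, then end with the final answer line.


V = 7, E = 21, F = 14; chi = V - E + F = 0
Gauss-Bonnet: total defect = 2*pi*chi = 0; visible defects sum to (-3/4)*pi

Answer: defect(P1) = (3/4)*pi


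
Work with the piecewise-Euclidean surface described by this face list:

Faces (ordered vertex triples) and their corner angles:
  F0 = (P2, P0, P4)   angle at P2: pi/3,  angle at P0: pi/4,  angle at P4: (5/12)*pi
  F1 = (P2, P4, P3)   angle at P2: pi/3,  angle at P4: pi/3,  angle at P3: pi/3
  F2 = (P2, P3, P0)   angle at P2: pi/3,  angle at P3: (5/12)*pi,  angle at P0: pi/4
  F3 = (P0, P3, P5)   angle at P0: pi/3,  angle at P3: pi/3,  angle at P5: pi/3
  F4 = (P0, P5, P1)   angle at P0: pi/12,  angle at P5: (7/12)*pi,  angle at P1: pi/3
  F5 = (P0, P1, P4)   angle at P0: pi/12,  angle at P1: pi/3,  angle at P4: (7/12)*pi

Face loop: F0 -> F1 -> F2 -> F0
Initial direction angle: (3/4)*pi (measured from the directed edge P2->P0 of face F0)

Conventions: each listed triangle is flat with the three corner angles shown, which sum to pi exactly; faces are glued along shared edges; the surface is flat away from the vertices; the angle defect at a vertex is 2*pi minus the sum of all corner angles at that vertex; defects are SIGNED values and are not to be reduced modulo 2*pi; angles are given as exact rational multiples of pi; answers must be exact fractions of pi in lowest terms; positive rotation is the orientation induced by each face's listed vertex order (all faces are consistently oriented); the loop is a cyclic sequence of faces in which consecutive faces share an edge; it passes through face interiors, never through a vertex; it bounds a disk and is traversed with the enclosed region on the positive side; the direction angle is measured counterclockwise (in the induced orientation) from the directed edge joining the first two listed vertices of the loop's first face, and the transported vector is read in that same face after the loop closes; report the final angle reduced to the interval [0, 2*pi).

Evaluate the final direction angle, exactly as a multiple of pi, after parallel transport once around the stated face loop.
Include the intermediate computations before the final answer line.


enclosed vertex P2: corner angles sum to pi, defect = 2*pi - pi = pi
holonomy = initial angle + sum of enclosed defects (mod 2*pi), positive in the induced orientation
final angle = (3/4)*pi + pi = (7/4)*pi (mod 2*pi)

Answer: final direction angle = (7/4)*pi


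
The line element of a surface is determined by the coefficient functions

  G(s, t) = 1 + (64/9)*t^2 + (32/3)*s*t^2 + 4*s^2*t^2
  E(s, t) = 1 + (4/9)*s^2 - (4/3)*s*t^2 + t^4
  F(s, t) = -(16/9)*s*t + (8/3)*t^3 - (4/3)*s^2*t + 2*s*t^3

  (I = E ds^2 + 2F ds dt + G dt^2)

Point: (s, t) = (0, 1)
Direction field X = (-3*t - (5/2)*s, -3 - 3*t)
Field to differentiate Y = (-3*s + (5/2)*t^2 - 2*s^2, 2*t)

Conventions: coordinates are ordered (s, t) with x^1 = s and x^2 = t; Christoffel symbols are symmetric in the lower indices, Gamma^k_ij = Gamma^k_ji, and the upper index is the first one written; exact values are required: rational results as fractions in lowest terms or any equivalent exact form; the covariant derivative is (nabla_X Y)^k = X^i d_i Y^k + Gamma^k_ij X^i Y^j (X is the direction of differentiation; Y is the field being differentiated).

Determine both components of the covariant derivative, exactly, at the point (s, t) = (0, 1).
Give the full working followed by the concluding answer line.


E = 2, F = 8/3, G = 73/9 at the point
E_s = -4/3, E_t = 4, F_s = 2/9, F_t = 8, G_s = 32/3, G_t = 128/9
EG - F^2 = 82/9;  g^inv = (9/82) * [[73/9, -8/3], [-8/3, 2]]
first-kind symbols [ij,l] = (1/2)(d_i g_jl + d_j g_il - d_l g_ij): [ss,s] = E_s/2 = -2/3, [ss,t] = F_s - E_t/2 = -16/9, [st,s] = E_t/2 = 2, [st,t] = G_s/2 = 16/3, [tt,s] = F_t - G_s/2 = 8/3, [tt,t] = G_t/2 = 64/9
Gamma^s_ij = (G*[ij,s] - F*[ij,t])/(EG - F^2), Gamma^t_ij = (E*[ij,t] - F*[ij,s])/(EG - F^2)
Gamma_sss = -3/41, Gamma_sst = 9/41, Gamma_stt = 12/41, Gamma_tss = -8/41, Gamma_tst = 24/41, Gamma_ttt = 32/41
X = (-3, -6), Y = (5/2, 2) at the point

Answer: (nabla_X Y)^s = -2343/82, (nabla_X Y)^t = -1320/41


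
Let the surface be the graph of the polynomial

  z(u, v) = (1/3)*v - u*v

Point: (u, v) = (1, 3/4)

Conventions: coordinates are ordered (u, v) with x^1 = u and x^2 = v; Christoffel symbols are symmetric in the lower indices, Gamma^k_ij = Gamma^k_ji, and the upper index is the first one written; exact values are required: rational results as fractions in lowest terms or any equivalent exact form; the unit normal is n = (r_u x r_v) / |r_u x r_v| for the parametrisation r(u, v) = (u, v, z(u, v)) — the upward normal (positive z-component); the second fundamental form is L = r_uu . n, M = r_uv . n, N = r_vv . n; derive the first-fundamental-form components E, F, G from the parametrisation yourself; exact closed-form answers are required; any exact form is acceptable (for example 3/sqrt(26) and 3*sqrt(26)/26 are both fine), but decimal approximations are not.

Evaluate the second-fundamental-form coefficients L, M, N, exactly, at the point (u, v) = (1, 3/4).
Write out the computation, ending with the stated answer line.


z_u = -3/4, z_v = -2/3, z_uu = 0, z_uv = -1, z_vv = 0
E = 25/16, F = 1/2, G = 13/9; answer radicand W^2 = 289/144
unnormalised second-form numerators: l = 0, m = -1, n = 0; L = l/sqrt(289/144), and similarly M = m/sqrt(W^2), N = n/sqrt(W^2)

Answer: L = 0, M = -12/17, N = 0


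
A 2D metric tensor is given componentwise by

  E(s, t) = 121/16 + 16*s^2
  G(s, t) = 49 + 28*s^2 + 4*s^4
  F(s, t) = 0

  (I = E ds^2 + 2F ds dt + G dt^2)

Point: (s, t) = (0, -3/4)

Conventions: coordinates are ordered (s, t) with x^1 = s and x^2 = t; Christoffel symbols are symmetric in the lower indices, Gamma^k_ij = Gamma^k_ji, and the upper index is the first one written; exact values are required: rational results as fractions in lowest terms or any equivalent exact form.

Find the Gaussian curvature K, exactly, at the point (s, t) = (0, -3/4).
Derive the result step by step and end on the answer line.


E = 121/16, F = 0, G = 49, EG - F^2 = 5929/16 at the point
E_s = 0, E_t = 0, F_s = 0, F_t = 0, G_s = 0, G_t = 0
E_tt = 0, F_st = 0, G_ss = 56
Compute both Brioschi determinants and normalise by (EG - F^2)^2.
M1 = [[-E_tt/2 + F_st - G_ss/2, E_s/2, F_s - E_t/2], [F_t - G_s/2, E, F], [G_t/2, F, G]] = [[-28, 0, 0], [0, 121/16, 0], [0, 0, 49]]; det M1 = -41503/4
M2 = [[0, E_t/2, G_s/2], [E_t/2, E, F], [G_s/2, F, G]] = [[0, 0, 0], [0, 121/16, 0], [0, 0, 49]]; det M2 = 0
det M1 - det M2 = -41503/4; K = -41503/4 / (5929/16)^2 = -64/847

Answer: K = -64/847


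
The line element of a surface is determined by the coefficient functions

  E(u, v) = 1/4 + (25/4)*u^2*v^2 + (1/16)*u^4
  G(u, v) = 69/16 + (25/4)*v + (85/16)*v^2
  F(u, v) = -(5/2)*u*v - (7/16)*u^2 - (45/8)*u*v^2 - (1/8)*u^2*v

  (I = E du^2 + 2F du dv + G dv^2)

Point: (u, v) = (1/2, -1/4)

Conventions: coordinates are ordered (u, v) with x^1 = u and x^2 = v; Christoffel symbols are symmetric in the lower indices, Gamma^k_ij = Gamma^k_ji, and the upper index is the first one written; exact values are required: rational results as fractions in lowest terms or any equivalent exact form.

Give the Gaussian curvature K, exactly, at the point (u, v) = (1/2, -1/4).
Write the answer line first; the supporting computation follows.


Answer: K = -354304/332667

E = 45/128, F = 9/256, G = 789/256, EG - F^2 = 70929/65536 at the point
E_u = 27/64, E_v = -25/32, F_u = -17/128, F_v = 1/8, G_u = 0, G_v = 115/32
E_vv = 25/8, F_uv = 3/16, G_uu = 0
Apply the Brioschi formula K = (det M1 - det M2)/(EG - F^2)^2 over the derivative matrices of E, F, G.
M1 = [[-E_vv/2 + F_uv - G_uu/2, E_u/2, F_u - E_v/2], [F_v - G_u/2, E, F], [G_v/2, F, G]] = [[-11/8, 27/128, 33/128], [1/8, 45/128, 9/256], [115/64, 9/256, 789/256]]; det M1 = -3602529/2097152
M2 = [[0, E_v/2, G_u/2], [E_v/2, E, F], [G_u/2, F, G]] = [[0, -25/64, 0], [-25/64, 45/128, 9/256], [0, 9/256, 789/256]]; det M2 = -493125/1048576
det M1 - det M2 = -2616279/2097152; K = -2616279/2097152 / (70929/65536)^2 = -354304/332667


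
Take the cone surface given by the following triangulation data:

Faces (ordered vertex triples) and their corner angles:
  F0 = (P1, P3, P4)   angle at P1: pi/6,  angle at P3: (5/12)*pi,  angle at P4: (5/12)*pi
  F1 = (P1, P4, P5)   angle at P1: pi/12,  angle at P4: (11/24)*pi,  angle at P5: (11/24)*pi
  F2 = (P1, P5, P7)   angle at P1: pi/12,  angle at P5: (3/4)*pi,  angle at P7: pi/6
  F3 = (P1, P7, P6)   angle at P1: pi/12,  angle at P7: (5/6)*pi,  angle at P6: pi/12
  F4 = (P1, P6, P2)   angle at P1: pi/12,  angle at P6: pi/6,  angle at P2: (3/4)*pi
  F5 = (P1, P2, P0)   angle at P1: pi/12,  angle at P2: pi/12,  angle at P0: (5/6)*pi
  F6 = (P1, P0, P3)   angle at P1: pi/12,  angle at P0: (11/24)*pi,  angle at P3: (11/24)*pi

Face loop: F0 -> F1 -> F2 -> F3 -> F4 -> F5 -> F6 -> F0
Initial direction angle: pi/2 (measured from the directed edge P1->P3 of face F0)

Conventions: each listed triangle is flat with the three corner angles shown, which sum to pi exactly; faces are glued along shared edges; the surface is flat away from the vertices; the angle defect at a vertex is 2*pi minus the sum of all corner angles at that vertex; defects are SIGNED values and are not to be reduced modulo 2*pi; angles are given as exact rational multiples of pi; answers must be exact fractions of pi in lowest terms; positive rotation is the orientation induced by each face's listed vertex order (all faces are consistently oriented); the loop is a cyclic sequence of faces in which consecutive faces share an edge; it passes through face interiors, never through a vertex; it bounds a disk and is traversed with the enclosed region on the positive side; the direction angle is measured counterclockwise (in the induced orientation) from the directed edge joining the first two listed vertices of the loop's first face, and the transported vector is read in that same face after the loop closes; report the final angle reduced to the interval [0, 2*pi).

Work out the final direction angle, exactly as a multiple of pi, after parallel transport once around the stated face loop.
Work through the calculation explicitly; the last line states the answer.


enclosed vertex P1: corner angles sum to (2/3)*pi, defect = 2*pi - (2/3)*pi = (4/3)*pi
the final direction is the initial angle plus the enclosed defects, taken mod 2*pi in the induced orientation
final angle = pi/2 + (4/3)*pi = (11/6)*pi (mod 2*pi)

Answer: final direction angle = (11/6)*pi


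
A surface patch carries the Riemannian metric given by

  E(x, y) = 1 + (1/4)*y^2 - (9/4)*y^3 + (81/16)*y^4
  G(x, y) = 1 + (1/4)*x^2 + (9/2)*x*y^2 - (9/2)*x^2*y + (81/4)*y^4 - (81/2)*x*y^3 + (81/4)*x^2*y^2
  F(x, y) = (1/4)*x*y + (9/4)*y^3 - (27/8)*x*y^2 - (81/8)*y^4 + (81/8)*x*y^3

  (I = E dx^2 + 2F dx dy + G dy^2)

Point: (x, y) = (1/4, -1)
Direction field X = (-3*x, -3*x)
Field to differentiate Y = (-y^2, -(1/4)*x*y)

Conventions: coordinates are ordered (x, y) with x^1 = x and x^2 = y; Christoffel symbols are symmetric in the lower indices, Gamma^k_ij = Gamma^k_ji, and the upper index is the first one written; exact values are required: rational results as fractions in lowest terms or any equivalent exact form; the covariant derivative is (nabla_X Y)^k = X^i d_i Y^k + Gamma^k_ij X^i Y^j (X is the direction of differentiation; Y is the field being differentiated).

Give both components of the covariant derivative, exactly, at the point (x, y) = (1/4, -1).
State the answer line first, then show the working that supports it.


Answer: (nabla_X Y)^x = -16705/9472, (nabla_X Y)^y = 3889/9472

E = 137/16, F = -253/16, G = 545/16 at the point
E_x = 0, E_y = -55/2, F_x = -55/4, F_y = 1811/32, G_x = 115/2, G_y = -1863/16
EG - F^2 = 333/8;  g^inv = (8/333) * [[545/16, 253/16], [253/16, 137/16]]
first-kind symbols [ij,l] = (1/2)(d_i g_jl + d_j g_il - d_l g_ij): [xx,x] = E_x/2 = 0, [xx,y] = F_x - E_y/2 = 0, [xy,x] = E_y/2 = -55/4, [xy,y] = G_x/2 = 115/4, [yy,x] = F_y - G_x/2 = 891/32, [yy,y] = G_y/2 = -1863/32
Gamma^x_ij = (G*[ij,x] - F*[ij,y])/(EG - F^2), Gamma^y_ij = (E*[ij,y] - F*[ij,x])/(EG - F^2)
Gamma_xxx = 0, Gamma_xxy = -110/333, Gamma_xyy = 99/148, Gamma_yxx = 0, Gamma_yxy = 230/333, Gamma_yyy = -207/148
X = (-3/4, -3/4), Y = (-1, 1/16) at the point


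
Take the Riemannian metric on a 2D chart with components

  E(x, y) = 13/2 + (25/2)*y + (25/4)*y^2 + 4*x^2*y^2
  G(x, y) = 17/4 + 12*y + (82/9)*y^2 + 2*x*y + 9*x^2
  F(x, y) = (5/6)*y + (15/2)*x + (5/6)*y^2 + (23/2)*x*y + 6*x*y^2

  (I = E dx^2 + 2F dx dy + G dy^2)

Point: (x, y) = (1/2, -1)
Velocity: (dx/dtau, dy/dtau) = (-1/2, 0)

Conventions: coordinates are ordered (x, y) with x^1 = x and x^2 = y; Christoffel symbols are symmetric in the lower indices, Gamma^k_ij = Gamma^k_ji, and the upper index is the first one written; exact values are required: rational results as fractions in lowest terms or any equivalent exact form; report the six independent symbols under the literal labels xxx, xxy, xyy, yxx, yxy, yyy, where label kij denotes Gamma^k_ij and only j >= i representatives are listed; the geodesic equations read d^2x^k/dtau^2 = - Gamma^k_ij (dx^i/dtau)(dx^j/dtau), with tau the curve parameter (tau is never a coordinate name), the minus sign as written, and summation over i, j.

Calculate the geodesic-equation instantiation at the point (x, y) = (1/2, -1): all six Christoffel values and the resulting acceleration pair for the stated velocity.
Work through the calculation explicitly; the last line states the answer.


E = 5/4, F = 1, G = 47/18 at the point
E_x = 4, E_y = -2, F_x = 2, F_y = -13/12, G_x = 7, G_y = -47/9
EG - F^2 = 163/72;  g^inv = (72/163) * [[47/18, -1], [-1, 5/4]]
first-kind symbols [ij,l] = (1/2)(d_i g_jl + d_j g_il - d_l g_ij): [xx,x] = E_x/2 = 2, [xx,y] = F_x - E_y/2 = 3, [xy,x] = E_y/2 = -1, [xy,y] = G_x/2 = 7/2, [yy,x] = F_y - G_x/2 = -55/12, [yy,y] = G_y/2 = -47/18
Gamma^x_ij = (G*[ij,x] - F*[ij,y])/(EG - F^2), Gamma^y_ij = (E*[ij,y] - F*[ij,x])/(EG - F^2)
Gamma_xxx = 160/163, Gamma_xxy = -440/163, Gamma_xyy = -2021/489, Gamma_yxx = 126/163, Gamma_yxy = 387/163, Gamma_yyy = 95/163
d^2x/dtau^2 = -(Gamma_xxx*(-1/2)^2 + 2*Gamma_xxy*(-1/2)*(0) + Gamma_xyy*(0)^2) = -40/163
d^2y/dtau^2 = -(Gamma_yxx*(-1/2)^2 + 2*Gamma_yxy*(-1/2)*(0) + Gamma_yyy*(0)^2) = -63/326

Answer: Gamma_xxx = 160/163, Gamma_xxy = -440/163, Gamma_xyy = -2021/489, Gamma_yxx = 126/163, Gamma_yxy = 387/163, Gamma_yyy = 95/163; accelerations (d^2x/dtau^2, d^2y/dtau^2) = (-40/163, -63/326)


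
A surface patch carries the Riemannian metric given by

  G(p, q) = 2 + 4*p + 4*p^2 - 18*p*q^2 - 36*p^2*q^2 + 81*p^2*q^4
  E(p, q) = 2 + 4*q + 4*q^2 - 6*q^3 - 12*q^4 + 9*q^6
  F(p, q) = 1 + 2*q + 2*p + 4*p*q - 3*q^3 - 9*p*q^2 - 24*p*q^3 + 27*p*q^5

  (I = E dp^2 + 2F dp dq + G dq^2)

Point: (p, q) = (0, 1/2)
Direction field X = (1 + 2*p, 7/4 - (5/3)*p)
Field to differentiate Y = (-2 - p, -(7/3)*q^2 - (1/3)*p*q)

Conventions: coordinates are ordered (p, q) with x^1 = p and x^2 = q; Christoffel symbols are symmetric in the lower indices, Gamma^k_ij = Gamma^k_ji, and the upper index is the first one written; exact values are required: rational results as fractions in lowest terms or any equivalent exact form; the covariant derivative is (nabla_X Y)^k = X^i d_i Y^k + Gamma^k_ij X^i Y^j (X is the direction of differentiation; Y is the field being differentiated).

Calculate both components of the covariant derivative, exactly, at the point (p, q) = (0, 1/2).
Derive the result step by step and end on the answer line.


E = 233/64, F = 13/8, G = 2 at the point
E_p = 0, E_q = -13/16, F_p = -13/32, F_q = -1/4, G_p = -1/2, G_q = 0
EG - F^2 = 297/64;  g^inv = (64/297) * [[2, -13/8], [-13/8, 233/64]]
first-kind symbols [ij,l] = (1/2)(d_i g_jl + d_j g_il - d_l g_ij): [pp,p] = E_p/2 = 0, [pp,q] = F_p - E_q/2 = 0, [pq,p] = E_q/2 = -13/32, [pq,q] = G_p/2 = -1/4, [qq,p] = F_q - G_p/2 = 0, [qq,q] = G_q/2 = 0
Gamma^p_ij = (G*[ij,p] - F*[ij,q])/(EG - F^2), Gamma^q_ij = (E*[ij,q] - F*[ij,p])/(EG - F^2)
Gamma_ppp = 0, Gamma_ppq = -26/297, Gamma_pqq = 0, Gamma_qpp = 0, Gamma_qpq = -16/297, Gamma_qqq = 0
X = (1, 7/4), Y = (-2, -7/12) at the point

Answer: (nabla_X Y)^p = -1145/1782, (nabla_X Y)^q = -14363/3564


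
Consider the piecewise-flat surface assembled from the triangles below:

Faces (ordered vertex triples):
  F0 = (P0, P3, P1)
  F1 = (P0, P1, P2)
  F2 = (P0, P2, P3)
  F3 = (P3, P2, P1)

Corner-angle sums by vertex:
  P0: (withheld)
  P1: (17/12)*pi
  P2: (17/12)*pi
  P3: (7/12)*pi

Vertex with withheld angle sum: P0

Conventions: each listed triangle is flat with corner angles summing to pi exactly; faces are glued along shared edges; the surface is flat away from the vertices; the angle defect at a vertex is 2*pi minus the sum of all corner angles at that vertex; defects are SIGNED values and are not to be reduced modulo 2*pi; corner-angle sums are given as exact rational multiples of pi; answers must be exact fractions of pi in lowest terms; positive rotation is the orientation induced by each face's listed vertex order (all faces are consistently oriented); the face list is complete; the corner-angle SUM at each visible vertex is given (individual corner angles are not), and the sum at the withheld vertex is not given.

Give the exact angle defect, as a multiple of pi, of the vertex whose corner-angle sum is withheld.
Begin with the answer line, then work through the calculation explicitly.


Answer: defect(P0) = (17/12)*pi

V = 4, E = 6, F = 4; chi = V - E + F = 2
Gauss-Bonnet: total defect = 2*pi*chi = 4*pi; visible defects sum to (31/12)*pi


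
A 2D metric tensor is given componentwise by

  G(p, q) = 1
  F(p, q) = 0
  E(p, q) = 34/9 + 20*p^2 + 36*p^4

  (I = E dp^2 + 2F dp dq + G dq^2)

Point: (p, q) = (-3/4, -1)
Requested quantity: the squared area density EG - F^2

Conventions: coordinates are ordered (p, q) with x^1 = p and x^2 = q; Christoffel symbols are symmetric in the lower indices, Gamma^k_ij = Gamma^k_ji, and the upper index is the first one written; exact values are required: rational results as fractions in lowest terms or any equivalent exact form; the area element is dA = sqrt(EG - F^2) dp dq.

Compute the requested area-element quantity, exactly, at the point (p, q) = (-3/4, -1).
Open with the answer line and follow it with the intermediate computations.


Answer: EG - F^2 = 15217/576

E = 15217/576, F = 0, G = 1; EG - F^2 = 15217/576


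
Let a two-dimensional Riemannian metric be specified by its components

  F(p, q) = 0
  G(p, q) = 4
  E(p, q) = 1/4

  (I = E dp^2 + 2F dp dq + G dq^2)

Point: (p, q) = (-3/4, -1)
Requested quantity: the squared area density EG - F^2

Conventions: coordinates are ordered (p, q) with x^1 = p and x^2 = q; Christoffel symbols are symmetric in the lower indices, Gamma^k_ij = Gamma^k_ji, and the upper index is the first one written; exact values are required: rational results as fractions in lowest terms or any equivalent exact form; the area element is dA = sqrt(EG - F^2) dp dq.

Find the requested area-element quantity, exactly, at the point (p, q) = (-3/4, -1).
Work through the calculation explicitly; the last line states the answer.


E = 1/4, F = 0, G = 4; EG - F^2 = 1

Answer: EG - F^2 = 1


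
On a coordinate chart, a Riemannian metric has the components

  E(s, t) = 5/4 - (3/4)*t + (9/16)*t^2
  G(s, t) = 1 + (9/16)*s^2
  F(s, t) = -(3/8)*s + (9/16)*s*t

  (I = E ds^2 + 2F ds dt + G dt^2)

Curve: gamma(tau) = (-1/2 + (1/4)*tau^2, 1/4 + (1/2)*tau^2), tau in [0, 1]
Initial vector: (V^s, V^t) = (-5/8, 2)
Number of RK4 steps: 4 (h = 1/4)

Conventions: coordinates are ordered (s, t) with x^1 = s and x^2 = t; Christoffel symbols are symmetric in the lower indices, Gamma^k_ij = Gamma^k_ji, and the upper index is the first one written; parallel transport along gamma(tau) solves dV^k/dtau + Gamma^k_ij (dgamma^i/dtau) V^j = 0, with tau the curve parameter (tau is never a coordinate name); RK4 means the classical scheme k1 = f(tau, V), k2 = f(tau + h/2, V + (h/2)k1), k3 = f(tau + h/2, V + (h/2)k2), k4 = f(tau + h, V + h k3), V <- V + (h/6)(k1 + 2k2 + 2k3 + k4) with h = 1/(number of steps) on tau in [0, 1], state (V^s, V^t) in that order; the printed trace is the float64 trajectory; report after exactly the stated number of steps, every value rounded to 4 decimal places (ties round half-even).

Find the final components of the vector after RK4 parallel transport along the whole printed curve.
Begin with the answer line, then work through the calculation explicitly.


Answer: V^s = -0.6093, V^t = 2.0373

gamma'(tau) = ((1/2)*tau, tau); f(tau, V)^k = -Gamma^k_ij(gamma(tau)) gamma'^i(tau) V^j; h = 1/4; intermediate values shown to 6 dp
curve data and Christoffel symbols at the stage parameters:
  tau = 0.000000: gamma = (-0.500000, 0.250000), gamma' = (0.000000, 0.000000); Gamma_sss = 0.000000, Gamma_sst = -0.189274, Gamma_stt = 0.000000, Gamma_tss = 0.000000, Gamma_tst = -0.227129, Gamma_ttt = 0.000000
  tau = 0.125000: gamma = (-0.496094, 0.257812), gamma' = (0.062500, 0.125000); Gamma_sss = 0.000000, Gamma_sst = -0.186602, Gamma_stt = 0.000000, Gamma_tss = 0.000000, Gamma_tst = -0.226418, Gamma_ttt = 0.000000
  tau = 0.250000: gamma = (-0.484375, 0.281250), gamma' = (0.125000, 0.250000); Gamma_sss = 0.000000, Gamma_sst = -0.178356, Gamma_stt = 0.000000, Gamma_tss = 0.000000, Gamma_tst = -0.224150, Gamma_ttt = 0.000000
  tau = 0.375000: gamma = (-0.464844, 0.320312), gamma' = (0.187500, 0.375000); Gamma_sss = 0.000000, Gamma_sst = -0.163852, Gamma_stt = 0.000000, Gamma_tss = 0.000000, Gamma_tst = -0.219907, Gamma_ttt = 0.000000
  tau = 0.500000: gamma = (-0.437500, 0.375000), gamma' = (0.250000, 0.500000); Gamma_sss = 0.000000, Gamma_sst = -0.141982, Gamma_stt = 0.000000, Gamma_tss = 0.000000, Gamma_tst = -0.212973, Gamma_ttt = 0.000000
  tau = 0.625000: gamma = (-0.402344, 0.445312), gamma' = (0.312500, 0.625000); Gamma_sss = 0.000000, Gamma_sst = -0.111308, Gamma_stt = 0.000000, Gamma_tss = 0.000000, Gamma_tst = -0.202319, Gamma_ttt = 0.000000
  tau = 0.750000: gamma = (-0.359375, 0.531250), gamma' = (0.375000, 0.750000); Gamma_sss = 0.000000, Gamma_sst = -0.070337, Gamma_stt = 0.000000, Gamma_tss = 0.000000, Gamma_tst = -0.186663, Gamma_ttt = 0.000000
  tau = 0.875000: gamma = (-0.308594, 0.632812), gamma' = (0.437500, 0.875000); Gamma_sss = 0.000000, Gamma_sst = -0.018064, Gamma_stt = 0.000000, Gamma_tss = 0.000000, Gamma_tst = -0.164658, Gamma_ttt = 0.000000
  tau = 1.000000: gamma = (-0.250000, 0.750000), gamma' = (0.500000, 1.000000); Gamma_sss = 0.000000, Gamma_sst = 0.045113, Gamma_stt = 0.000000, Gamma_tss = 0.000000, Gamma_tst = -0.135338, Gamma_ttt = 0.000000
step 0: V^s = -0.6250, V^t = 2.0000
step 1: k1 = (0.000000, 0.000000), k2 = (0.008747, 0.010613), k3 = (0.008788, 0.010663), k4 = (0.016878, 0.021212); V <- V + (h/6)(k1 + 2k2 + 2k3 + k4): V^s = -0.6228, V^t = 2.0027
step 2: k1 = (0.016877, 0.021210), k2 = (0.023467, 0.031496), k3 = (0.023558, 0.031617), k4 = (0.027568, 0.041352); V <- V + (h/6)(k1 + 2k2 + 2k3 + k4): V^s = -0.6171, V^t = 2.0105
step 3: k1 = (0.027558, 0.041338), k2 = (0.027425, 0.049850), k3 = (0.027461, 0.049915), k4 = (0.021170, 0.056181); V <- V + (h/6)(k1 + 2k2 + 2k3 + k4): V^s = -0.6105, V^t = 2.0229
step 4: k1 = (0.021153, 0.056137), k2 = (0.006435, 0.058659), k3 = (0.006409, 0.058417), k4 = (-0.018491, 0.055474); V <- V + (h/6)(k1 + 2k2 + 2k3 + k4): V^s = -0.6093, V^t = 2.0373


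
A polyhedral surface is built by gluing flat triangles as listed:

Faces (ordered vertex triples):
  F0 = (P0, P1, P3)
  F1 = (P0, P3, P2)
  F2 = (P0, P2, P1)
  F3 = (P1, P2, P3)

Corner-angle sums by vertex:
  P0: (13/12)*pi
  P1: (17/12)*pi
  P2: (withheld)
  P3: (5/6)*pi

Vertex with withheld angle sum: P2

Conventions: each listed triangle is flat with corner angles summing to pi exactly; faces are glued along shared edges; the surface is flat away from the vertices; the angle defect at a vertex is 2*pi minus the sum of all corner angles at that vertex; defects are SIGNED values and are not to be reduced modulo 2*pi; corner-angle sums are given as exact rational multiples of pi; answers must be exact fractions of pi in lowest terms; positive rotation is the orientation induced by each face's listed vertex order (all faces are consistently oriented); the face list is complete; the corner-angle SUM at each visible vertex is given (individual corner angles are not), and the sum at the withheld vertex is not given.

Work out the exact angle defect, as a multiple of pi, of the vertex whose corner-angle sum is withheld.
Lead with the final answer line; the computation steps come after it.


Answer: defect(P2) = (4/3)*pi

V = 4, E = 6, F = 4; chi = V - E + F = 2
Gauss-Bonnet: total defect = 2*pi*chi = 4*pi; visible defects sum to (8/3)*pi


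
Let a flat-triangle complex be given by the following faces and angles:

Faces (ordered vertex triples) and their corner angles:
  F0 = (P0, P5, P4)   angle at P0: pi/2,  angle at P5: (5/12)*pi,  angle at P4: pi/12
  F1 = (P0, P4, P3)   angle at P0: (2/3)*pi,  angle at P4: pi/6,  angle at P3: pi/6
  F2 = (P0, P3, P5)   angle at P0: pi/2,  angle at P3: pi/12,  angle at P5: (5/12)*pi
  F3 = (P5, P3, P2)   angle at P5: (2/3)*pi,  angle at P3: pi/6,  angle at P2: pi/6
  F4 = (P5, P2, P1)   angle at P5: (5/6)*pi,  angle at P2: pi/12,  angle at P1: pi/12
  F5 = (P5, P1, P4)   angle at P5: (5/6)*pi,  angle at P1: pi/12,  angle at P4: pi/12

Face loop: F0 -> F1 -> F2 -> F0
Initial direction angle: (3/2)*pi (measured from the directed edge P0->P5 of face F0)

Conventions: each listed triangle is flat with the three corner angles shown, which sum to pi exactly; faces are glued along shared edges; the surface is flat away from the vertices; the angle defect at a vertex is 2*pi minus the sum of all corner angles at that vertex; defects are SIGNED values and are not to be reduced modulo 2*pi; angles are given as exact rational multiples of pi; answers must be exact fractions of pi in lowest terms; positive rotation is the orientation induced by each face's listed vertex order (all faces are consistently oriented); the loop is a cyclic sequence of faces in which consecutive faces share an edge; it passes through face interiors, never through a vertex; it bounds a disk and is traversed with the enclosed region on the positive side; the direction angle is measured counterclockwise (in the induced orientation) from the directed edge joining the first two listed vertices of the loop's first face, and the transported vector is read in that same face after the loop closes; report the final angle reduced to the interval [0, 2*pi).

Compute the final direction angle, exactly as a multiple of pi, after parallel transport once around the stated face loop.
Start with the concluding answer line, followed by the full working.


Answer: final direction angle = (11/6)*pi

enclosed vertex P0: corner angles sum to (5/3)*pi, defect = 2*pi - (5/3)*pi = pi/3
by Gauss-Bonnet the loop rotates the vector by the enclosed defect sum (positive orientation, mod 2*pi)
final angle = (3/2)*pi + pi/3 = (11/6)*pi (mod 2*pi)


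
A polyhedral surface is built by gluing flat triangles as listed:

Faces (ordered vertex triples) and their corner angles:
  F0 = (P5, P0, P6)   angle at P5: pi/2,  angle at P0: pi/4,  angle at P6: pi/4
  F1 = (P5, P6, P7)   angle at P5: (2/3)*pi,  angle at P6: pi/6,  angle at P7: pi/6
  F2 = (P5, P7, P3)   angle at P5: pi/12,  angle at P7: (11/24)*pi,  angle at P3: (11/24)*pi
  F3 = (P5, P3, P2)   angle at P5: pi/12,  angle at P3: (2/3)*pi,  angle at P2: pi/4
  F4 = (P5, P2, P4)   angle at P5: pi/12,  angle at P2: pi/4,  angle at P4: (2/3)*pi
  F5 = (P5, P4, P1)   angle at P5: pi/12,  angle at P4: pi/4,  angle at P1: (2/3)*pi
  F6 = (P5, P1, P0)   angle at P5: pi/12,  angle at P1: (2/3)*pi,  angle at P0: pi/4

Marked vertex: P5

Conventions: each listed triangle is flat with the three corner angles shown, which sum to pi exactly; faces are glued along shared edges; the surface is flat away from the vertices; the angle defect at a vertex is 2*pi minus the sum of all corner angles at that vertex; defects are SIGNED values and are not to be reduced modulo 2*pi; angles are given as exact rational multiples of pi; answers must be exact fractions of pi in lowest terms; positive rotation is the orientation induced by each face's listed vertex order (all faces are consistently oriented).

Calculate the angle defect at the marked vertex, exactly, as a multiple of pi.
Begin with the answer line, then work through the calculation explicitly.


Answer: defect(P5) = (5/12)*pi

Sum of corner angles at P5: (19/12)*pi
defect = 2*pi - (19/12)*pi
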